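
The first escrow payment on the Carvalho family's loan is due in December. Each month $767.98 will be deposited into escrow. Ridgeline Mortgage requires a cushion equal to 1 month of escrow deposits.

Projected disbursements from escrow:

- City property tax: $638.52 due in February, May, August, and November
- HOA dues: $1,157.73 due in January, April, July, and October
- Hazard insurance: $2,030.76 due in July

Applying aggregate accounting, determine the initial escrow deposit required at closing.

Cushion = 1 × $767.98 = $767.98
Trial balance (start $0, +$767.98 each month, − disbursements):
  Dec: +$767.98 → $767.98
  Jan: +$767.98 − $1,157.73 → $378.23
  Feb: +$767.98 − $638.52 → $507.69
  Mar: +$767.98 → $1,275.67
  Apr: +$767.98 − $1,157.73 → $885.92
  May: +$767.98 − $638.52 → $1,015.38
  Jun: +$767.98 → $1,783.36
  Jul: +$767.98 − $3,188.49 → -$637.15
  Aug: +$767.98 − $638.52 → -$507.69
  Sep: +$767.98 → $260.29
  Oct: +$767.98 − $1,157.73 → -$129.46
  Nov: +$767.98 − $638.52 → $0.00
Lowest trial balance = -$637.15 (Jul)
Initial deposit = cushion − low point = $767.98 − (-$637.15) = $1,405.13

$1,405.13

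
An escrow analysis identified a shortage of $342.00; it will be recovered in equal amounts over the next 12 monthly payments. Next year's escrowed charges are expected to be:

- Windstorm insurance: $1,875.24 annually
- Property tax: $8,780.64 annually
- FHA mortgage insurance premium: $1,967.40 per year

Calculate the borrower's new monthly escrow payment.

$1,080.44

Windstorm insurance: $1,875.24 annually
Property tax: $8,780.64 annually
FHA mortgage insurance premium: $1,967.40 annually
Total per year = $1,875.24 + $8,780.64 + $1,967.40 = $12,623.28
Monthly escrow = $12,623.28 / 12 = $1,051.94
Shortage spread = $342.00 / 12 = $28.50/mo
New monthly escrow = $1,051.94 + $28.50 = $1,080.44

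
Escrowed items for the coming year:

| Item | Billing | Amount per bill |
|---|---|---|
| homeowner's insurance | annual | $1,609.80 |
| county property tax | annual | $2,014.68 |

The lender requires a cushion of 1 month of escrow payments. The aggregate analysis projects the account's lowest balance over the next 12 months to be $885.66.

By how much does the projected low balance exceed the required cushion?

Homeowner's insurance = $1,609.80 per year
County property tax = $2,014.68 per year
Yearly total = $3,624.48
Base monthly escrow = $3,624.48 / 12 = $302.04
Cushion = 1 × $302.04 = $302.04
Surplus = $885.66 − $302.04 = $583.62

$583.62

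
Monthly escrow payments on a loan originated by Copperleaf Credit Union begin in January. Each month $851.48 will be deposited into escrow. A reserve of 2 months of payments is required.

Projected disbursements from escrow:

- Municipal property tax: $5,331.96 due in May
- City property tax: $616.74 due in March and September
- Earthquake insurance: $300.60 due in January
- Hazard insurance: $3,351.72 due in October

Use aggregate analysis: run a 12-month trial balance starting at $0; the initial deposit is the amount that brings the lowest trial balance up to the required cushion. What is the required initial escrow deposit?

$3,694.86

Cushion = 2 × $851.48 = $1,702.96
Trial balance (start $0, +$851.48 each month, − disbursements):
  Jan: +$851.48 − $300.60 → $550.88
  Feb: +$851.48 → $1,402.36
  Mar: +$851.48 − $616.74 → $1,637.10
  Apr: +$851.48 → $2,488.58
  May: +$851.48 − $5,331.96 → -$1,991.90
  Jun: +$851.48 → -$1,140.42
  Jul: +$851.48 → -$288.94
  Aug: +$851.48 → $562.54
  Sep: +$851.48 − $616.74 → $797.28
  Oct: +$851.48 − $3,351.72 → -$1,702.96
  Nov: +$851.48 → -$851.48
  Dec: +$851.48 → $0.00
Lowest trial balance = -$1,991.90 (May)
Initial deposit = cushion − low point = $1,702.96 − (-$1,991.90) = $3,694.86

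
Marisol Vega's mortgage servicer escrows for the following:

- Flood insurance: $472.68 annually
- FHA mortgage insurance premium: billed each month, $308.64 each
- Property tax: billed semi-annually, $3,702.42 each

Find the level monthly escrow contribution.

Flood insurance — $472.68 per year
FHA mortgage insurance premium — $308.64 × 12 = $3,703.68 per year
Property tax — $3,702.42 × 2 = $7,404.84 per year
Yearly total = $472.68 + $3,703.68 + $7,404.84 = $11,581.20
Monthly = $11,581.20 ÷ 12 = $965.10

$965.10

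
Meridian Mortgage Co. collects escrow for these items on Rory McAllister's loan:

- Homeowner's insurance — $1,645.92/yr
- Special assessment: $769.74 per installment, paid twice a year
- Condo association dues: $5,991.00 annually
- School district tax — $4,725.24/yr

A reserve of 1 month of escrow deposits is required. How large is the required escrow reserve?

$1,158.47

Homeowner's insurance — $1,645.92
Special assessment — $769.74 × 2 = $1,539.48
Condo association dues — $5,991.00
School district tax — $4,725.24
Annual escrow total = $1,645.92 + $1,539.48 + $5,991.00 + $4,725.24 = $13,901.64
Base monthly escrow = $13,901.64 ÷ 12 = $1,158.47
Required cushion = 1 × $1,158.47 = $1,158.47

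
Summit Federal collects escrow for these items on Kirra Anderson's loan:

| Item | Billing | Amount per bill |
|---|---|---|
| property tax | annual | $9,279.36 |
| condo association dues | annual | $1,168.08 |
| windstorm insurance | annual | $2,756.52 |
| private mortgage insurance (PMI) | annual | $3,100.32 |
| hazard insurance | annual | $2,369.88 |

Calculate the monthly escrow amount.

$1,556.18

Property tax — $9,279.36 per year
Condo association dues — $1,168.08 per year
Windstorm insurance — $2,756.52 per year
Private mortgage insurance (PMI) — $3,100.32 per year
Hazard insurance — $2,369.88 per year
Total annual escrow = $9,279.36 + $1,168.08 + $2,756.52 + $3,100.32 + $2,369.88 = $18,674.16
Per month = $18,674.16 / 12 = $1,556.18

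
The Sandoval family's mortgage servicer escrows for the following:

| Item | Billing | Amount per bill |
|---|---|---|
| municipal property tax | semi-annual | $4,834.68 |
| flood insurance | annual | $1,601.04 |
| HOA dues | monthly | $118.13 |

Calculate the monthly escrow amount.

$1,057.33

Municipal property tax = $4,834.68 × 2 = $9,669.36 per year
Flood insurance = $1,601.04 per year
HOA dues = $118.13 × 12 = $1,417.56 per year
Combined annual = $12,687.96
Per month = $12,687.96 / 12 = $1,057.33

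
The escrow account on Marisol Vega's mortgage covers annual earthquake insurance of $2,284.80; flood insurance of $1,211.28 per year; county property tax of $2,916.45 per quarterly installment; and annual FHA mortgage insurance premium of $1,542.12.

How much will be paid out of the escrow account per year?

Earthquake insurance: $2,284.80
Flood insurance: $1,211.28
County property tax: $2,916.45 × 4 = $11,665.80
FHA mortgage insurance premium: $1,542.12
Yearly total = $2,284.80 + $1,211.28 + $11,665.80 + $1,542.12 = $16,704.00

$16,704.00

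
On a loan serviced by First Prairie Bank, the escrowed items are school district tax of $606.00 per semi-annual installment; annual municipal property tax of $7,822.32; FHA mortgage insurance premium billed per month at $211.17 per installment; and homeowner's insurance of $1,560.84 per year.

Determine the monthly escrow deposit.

School district tax = $606.00 × 2 = $1,212.00
Municipal property tax = $7,822.32
FHA mortgage insurance premium = $211.17 × 12 = $2,534.04
Homeowner's insurance = $1,560.84
Total annual escrow = $1,212.00 + $7,822.32 + $2,534.04 + $1,560.84 = $13,129.20
Base monthly escrow = $13,129.20 / 12 = $1,094.10

$1,094.10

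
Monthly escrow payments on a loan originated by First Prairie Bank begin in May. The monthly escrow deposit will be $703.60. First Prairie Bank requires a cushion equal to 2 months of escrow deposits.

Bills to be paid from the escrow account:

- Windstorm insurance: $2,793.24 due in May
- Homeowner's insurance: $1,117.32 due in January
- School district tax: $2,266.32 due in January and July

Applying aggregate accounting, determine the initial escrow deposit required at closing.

$4,355.96

Cushion = 2 × $703.60 = $1,407.20
Trial balance (start $0, +$703.60 each month, − disbursements):
  May: +$703.60 − $2,793.24 → -$2,089.64
  Jun: +$703.60 → -$1,386.04
  Jul: +$703.60 − $2,266.32 → -$2,948.76
  Aug: +$703.60 → -$2,245.16
  Sep: +$703.60 → -$1,541.56
  Oct: +$703.60 → -$837.96
  Nov: +$703.60 → -$134.36
  Dec: +$703.60 → $569.24
  Jan: +$703.60 − $3,383.64 → -$2,110.80
  Feb: +$703.60 → -$1,407.20
  Mar: +$703.60 → -$703.60
  Apr: +$703.60 → $0.00
Lowest trial balance = -$2,948.76 (Jul)
Initial deposit = cushion − low point = $1,407.20 − (-$2,948.76) = $4,355.96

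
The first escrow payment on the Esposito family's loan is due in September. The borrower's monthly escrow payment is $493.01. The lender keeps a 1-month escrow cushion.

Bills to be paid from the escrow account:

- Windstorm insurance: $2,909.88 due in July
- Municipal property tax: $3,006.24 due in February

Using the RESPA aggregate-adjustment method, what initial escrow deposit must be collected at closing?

Cushion = 1 × $493.01 = $493.01
Trial balance (start $0, +$493.01 each month, − disbursements):
  Sep: +$493.01 → $493.01
  Oct: +$493.01 → $986.02
  Nov: +$493.01 → $1,479.03
  Dec: +$493.01 → $1,972.04
  Jan: +$493.01 → $2,465.05
  Feb: +$493.01 − $3,006.24 → -$48.18
  Mar: +$493.01 → $444.83
  Apr: +$493.01 → $937.84
  May: +$493.01 → $1,430.85
  Jun: +$493.01 → $1,923.86
  Jul: +$493.01 − $2,909.88 → -$493.01
  Aug: +$493.01 → $0.00
Lowest trial balance = -$493.01 (Jul)
Initial deposit = cushion − low point = $493.01 − (-$493.01) = $986.02

$986.02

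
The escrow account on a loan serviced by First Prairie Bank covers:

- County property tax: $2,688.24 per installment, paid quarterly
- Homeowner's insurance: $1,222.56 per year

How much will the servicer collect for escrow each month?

County property tax: $2,688.24 × 4 = $10,752.96 annually
Homeowner's insurance: $1,222.56 annually
Annual escrow total = $10,752.96 + $1,222.56 = $11,975.52
Monthly escrow = $11,975.52 ÷ 12 = $997.96

$997.96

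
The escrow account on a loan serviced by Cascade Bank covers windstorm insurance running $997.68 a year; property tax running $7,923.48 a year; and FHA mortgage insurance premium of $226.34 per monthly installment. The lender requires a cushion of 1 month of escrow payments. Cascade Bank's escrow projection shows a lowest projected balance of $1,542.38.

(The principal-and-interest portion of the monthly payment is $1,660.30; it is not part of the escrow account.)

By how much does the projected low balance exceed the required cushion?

Windstorm insurance: $997.68
Property tax: $7,923.48
FHA mortgage insurance premium: $226.34 × 12 = $2,716.08
Total per year = $11,637.24
Per month = $11,637.24 / 12 = $969.77
Required reserve = 1 × $969.77 = $969.77
Excess over cushion: $1,542.38 − $969.77 = $572.61

$572.61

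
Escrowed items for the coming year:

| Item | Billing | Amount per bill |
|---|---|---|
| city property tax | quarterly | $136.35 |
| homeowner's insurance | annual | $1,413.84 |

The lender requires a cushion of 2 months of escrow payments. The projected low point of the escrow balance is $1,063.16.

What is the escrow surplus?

$736.62

City property tax: $136.35 × 4 = $545.40
Homeowner's insurance: $1,413.84
Combined annual = $1,959.24
Monthly = $1,959.24 / 12 = $163.27
Required reserve = 2 × $163.27 = $326.54
Surplus = $1,063.16 − $326.54 = $736.62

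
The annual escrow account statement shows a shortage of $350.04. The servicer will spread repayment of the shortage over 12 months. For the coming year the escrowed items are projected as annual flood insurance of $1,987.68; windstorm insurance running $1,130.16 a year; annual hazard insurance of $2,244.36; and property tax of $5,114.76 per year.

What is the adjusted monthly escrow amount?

Flood insurance: $1,987.68/yr
Windstorm insurance: $1,130.16/yr
Hazard insurance: $2,244.36/yr
Property tax: $5,114.76/yr
Yearly total = $1,987.68 + $1,130.16 + $2,244.36 + $5,114.76 = $10,476.96
Monthly escrow = $10,476.96 ÷ 12 = $873.08
Monthly shortage recovery: $350.04 / 12 = $29.17
New monthly escrow = $873.08 + $29.17 = $902.25

$902.25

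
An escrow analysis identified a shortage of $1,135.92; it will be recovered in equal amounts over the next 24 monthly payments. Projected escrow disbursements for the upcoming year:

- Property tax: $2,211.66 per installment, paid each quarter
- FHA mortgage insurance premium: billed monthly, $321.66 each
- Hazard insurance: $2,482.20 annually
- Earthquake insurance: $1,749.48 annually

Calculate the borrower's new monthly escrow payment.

$1,458.85

Property tax: $2,211.66 × 4 = $8,846.64/yr
FHA mortgage insurance premium: $321.66 × 12 = $3,859.92/yr
Hazard insurance: $2,482.20/yr
Earthquake insurance: $1,749.48/yr
Total per year = $8,846.64 + $3,859.92 + $2,482.20 + $1,749.48 = $16,938.24
Base monthly escrow = $16,938.24 / 12 = $1,411.52
Monthly shortage recovery: $1,135.92 ÷ 24 = $47.33
New monthly escrow = $1,411.52 + $47.33 = $1,458.85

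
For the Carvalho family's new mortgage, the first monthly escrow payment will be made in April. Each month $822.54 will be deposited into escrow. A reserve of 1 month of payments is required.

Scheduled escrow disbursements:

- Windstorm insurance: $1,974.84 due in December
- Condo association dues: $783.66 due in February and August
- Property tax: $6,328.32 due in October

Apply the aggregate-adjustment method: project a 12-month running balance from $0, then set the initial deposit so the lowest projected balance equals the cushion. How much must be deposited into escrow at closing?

$2,506.50

Cushion = 1 × $822.54 = $822.54
Trial balance (start $0, +$822.54 each month, − disbursements):
  Apr: +$822.54 → $822.54
  May: +$822.54 → $1,645.08
  Jun: +$822.54 → $2,467.62
  Jul: +$822.54 → $3,290.16
  Aug: +$822.54 − $783.66 → $3,329.04
  Sep: +$822.54 → $4,151.58
  Oct: +$822.54 − $6,328.32 → -$1,354.20
  Nov: +$822.54 → -$531.66
  Dec: +$822.54 − $1,974.84 → -$1,683.96
  Jan: +$822.54 → -$861.42
  Feb: +$822.54 − $783.66 → -$822.54
  Mar: +$822.54 → $0.00
Lowest trial balance = -$1,683.96 (Dec)
Initial deposit = cushion − low point = $822.54 − (-$1,683.96) = $2,506.50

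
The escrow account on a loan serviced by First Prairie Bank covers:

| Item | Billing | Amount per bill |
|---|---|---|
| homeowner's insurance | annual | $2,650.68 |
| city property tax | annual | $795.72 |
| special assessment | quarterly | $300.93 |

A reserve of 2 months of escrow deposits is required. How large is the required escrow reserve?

Homeowner's insurance: $2,650.68 annually
City property tax: $795.72 annually
Special assessment: $300.93 × 4 = $1,203.72 annually
Combined annual = $2,650.68 + $795.72 + $1,203.72 = $4,650.12
Base monthly escrow = $4,650.12 ÷ 12 = $387.51
Reserve = 2 × $387.51 = $775.02

$775.02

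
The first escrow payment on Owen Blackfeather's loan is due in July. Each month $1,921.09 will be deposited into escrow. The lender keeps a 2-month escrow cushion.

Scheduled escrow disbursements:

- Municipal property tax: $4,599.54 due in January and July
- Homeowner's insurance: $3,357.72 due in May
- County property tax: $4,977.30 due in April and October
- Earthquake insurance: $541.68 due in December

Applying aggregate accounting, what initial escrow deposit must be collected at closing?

$6,520.63

Cushion = 2 × $1,921.09 = $3,842.18
Trial balance (start $0, +$1,921.09 each month, − disbursements):
  Jul: +$1,921.09 − $4,599.54 → -$2,678.45
  Aug: +$1,921.09 → -$757.36
  Sep: +$1,921.09 → $1,163.73
  Oct: +$1,921.09 − $4,977.30 → -$1,892.48
  Nov: +$1,921.09 → $28.61
  Dec: +$1,921.09 − $541.68 → $1,408.02
  Jan: +$1,921.09 − $4,599.54 → -$1,270.43
  Feb: +$1,921.09 → $650.66
  Mar: +$1,921.09 → $2,571.75
  Apr: +$1,921.09 − $4,977.30 → -$484.46
  May: +$1,921.09 − $3,357.72 → -$1,921.09
  Jun: +$1,921.09 → $0.00
Lowest trial balance = -$2,678.45 (Jul)
Initial deposit = cushion − low point = $3,842.18 − (-$2,678.45) = $6,520.63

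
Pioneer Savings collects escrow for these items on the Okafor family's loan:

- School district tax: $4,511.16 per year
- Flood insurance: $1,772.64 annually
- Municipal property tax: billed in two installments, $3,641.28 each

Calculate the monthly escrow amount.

School district tax: $4,511.16/yr
Flood insurance: $1,772.64/yr
Municipal property tax: $3,641.28 × 2 = $7,282.56/yr
Total annual escrow = $13,566.36
Per month = $13,566.36 / 12 = $1,130.53

$1,130.53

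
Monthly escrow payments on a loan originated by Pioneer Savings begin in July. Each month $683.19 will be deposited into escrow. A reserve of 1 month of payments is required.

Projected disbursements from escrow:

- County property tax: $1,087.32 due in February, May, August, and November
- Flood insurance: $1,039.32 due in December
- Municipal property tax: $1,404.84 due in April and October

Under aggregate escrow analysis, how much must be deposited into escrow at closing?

$1,366.38

Cushion = 1 × $683.19 = $683.19
Trial balance (start $0, +$683.19 each month, − disbursements):
  Jul: +$683.19 → $683.19
  Aug: +$683.19 − $1,087.32 → $279.06
  Sep: +$683.19 → $962.25
  Oct: +$683.19 − $1,404.84 → $240.60
  Nov: +$683.19 − $1,087.32 → -$163.53
  Dec: +$683.19 − $1,039.32 → -$519.66
  Jan: +$683.19 → $163.53
  Feb: +$683.19 − $1,087.32 → -$240.60
  Mar: +$683.19 → $442.59
  Apr: +$683.19 − $1,404.84 → -$279.06
  May: +$683.19 − $1,087.32 → -$683.19
  Jun: +$683.19 → $0.00
Lowest trial balance = -$683.19 (May)
Initial deposit = cushion − low point = $683.19 − (-$683.19) = $1,366.38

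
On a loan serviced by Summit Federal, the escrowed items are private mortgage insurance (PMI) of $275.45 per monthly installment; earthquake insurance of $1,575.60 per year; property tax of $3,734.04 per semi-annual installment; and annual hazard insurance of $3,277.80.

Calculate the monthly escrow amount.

$1,302.24

Private mortgage insurance (PMI) = $275.45 × 12 = $3,305.40/yr
Earthquake insurance = $1,575.60/yr
Property tax = $3,734.04 × 2 = $7,468.08/yr
Hazard insurance = $3,277.80/yr
Annual escrow total = $3,305.40 + $1,575.60 + $7,468.08 + $3,277.80 = $15,626.88
Monthly = $15,626.88 ÷ 12 = $1,302.24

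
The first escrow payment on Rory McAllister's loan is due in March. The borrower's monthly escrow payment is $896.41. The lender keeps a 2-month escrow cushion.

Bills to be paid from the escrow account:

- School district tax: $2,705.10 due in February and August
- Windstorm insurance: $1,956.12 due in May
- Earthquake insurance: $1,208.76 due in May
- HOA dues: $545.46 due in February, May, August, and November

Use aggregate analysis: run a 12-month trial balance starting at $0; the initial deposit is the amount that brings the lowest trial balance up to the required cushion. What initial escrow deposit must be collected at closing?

Cushion = 2 × $896.41 = $1,792.82
Trial balance (start $0, +$896.41 each month, − disbursements):
  Mar: +$896.41 → $896.41
  Apr: +$896.41 → $1,792.82
  May: +$896.41 − $3,710.34 → -$1,021.11
  Jun: +$896.41 → -$124.70
  Jul: +$896.41 → $771.71
  Aug: +$896.41 − $3,250.56 → -$1,582.44
  Sep: +$896.41 → -$686.03
  Oct: +$896.41 → $210.38
  Nov: +$896.41 − $545.46 → $561.33
  Dec: +$896.41 → $1,457.74
  Jan: +$896.41 → $2,354.15
  Feb: +$896.41 − $3,250.56 → $0.00
Lowest trial balance = -$1,582.44 (Aug)
Initial deposit = cushion − low point = $1,792.82 − (-$1,582.44) = $3,375.26

$3,375.26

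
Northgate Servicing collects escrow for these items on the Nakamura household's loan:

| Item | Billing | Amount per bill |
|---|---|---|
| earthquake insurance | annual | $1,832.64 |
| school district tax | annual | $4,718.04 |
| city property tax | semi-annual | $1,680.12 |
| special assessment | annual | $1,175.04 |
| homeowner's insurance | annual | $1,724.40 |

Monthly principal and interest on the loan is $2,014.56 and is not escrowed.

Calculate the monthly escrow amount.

$1,067.53

Earthquake insurance = $1,832.64 per year
School district tax = $4,718.04 per year
City property tax = $1,680.12 × 2 = $3,360.24 per year
Special assessment = $1,175.04 per year
Homeowner's insurance = $1,724.40 per year
Total annual escrow = $1,832.64 + $4,718.04 + $3,360.24 + $1,175.04 + $1,724.40 = $12,810.36
Base monthly escrow = $12,810.36 ÷ 12 = $1,067.53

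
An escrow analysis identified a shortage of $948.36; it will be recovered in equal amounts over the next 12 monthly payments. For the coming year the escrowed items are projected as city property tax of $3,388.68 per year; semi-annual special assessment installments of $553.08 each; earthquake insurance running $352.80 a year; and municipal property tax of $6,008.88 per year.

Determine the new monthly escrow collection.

City property tax — $3,388.68/yr
Special assessment — $553.08 × 2 = $1,106.16/yr
Earthquake insurance — $352.80/yr
Municipal property tax — $6,008.88/yr
Annual escrow total = $3,388.68 + $1,106.16 + $352.80 + $6,008.88 = $10,856.52
Monthly = $10,856.52 ÷ 12 = $904.71
Monthly shortage recovery: $948.36 ÷ 12 = $79.03
New monthly escrow = $904.71 + $79.03 = $983.74

$983.74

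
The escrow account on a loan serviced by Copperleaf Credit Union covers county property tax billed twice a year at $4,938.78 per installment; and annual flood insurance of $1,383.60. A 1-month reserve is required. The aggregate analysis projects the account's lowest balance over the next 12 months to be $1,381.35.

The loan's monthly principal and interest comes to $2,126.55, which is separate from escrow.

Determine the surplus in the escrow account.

$442.92

County property tax — $4,938.78 × 2 = $9,877.56 annually
Flood insurance — $1,383.60 annually
Annual escrow total = $9,877.56 + $1,383.60 = $11,261.16
Per month = $11,261.16 ÷ 12 = $938.43
Required cushion = 1 × $938.43 = $938.43
Surplus = $1,381.35 − $938.43 = $442.92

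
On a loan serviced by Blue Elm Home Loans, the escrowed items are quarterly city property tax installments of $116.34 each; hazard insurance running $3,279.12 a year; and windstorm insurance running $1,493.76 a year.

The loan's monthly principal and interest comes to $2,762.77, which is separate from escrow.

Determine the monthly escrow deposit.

$436.52

City property tax = $116.34 × 4 = $465.36 per year
Hazard insurance = $3,279.12 per year
Windstorm insurance = $1,493.76 per year
Total per year = $465.36 + $3,279.12 + $1,493.76 = $5,238.24
Base monthly escrow = $5,238.24 ÷ 12 = $436.52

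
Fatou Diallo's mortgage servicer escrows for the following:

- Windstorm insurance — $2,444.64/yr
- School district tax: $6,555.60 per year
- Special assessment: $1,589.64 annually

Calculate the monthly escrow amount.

$882.49

Windstorm insurance — $2,444.64 annually
School district tax — $6,555.60 annually
Special assessment — $1,589.64 annually
Annual escrow total = $10,589.88
Monthly = $10,589.88 / 12 = $882.49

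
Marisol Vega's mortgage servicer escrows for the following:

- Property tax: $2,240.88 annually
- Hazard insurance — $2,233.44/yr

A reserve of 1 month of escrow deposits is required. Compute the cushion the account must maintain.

$372.86

Property tax: $2,240.88
Hazard insurance: $2,233.44
Combined annual = $4,474.32
Base monthly escrow = $4,474.32 ÷ 12 = $372.86
Cushion = 1 × $372.86 = $372.86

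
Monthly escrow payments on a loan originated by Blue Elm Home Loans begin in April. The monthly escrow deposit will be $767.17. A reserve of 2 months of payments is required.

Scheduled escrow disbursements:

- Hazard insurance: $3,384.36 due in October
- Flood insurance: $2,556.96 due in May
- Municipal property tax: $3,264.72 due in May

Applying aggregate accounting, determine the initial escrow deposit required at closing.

Cushion = 2 × $767.17 = $1,534.34
Trial balance (start $0, +$767.17 each month, − disbursements):
  Apr: +$767.17 → $767.17
  May: +$767.17 − $5,821.68 → -$4,287.34
  Jun: +$767.17 → -$3,520.17
  Jul: +$767.17 → -$2,753.00
  Aug: +$767.17 → -$1,985.83
  Sep: +$767.17 → -$1,218.66
  Oct: +$767.17 − $3,384.36 → -$3,835.85
  Nov: +$767.17 → -$3,068.68
  Dec: +$767.17 → -$2,301.51
  Jan: +$767.17 → -$1,534.34
  Feb: +$767.17 → -$767.17
  Mar: +$767.17 → $0.00
Lowest trial balance = -$4,287.34 (May)
Initial deposit = cushion − low point = $1,534.34 − (-$4,287.34) = $5,821.68

$5,821.68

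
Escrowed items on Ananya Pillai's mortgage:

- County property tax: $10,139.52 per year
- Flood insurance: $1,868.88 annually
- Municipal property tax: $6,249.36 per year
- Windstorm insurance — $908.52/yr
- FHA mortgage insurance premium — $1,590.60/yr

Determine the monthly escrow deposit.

County property tax — $10,139.52
Flood insurance — $1,868.88
Municipal property tax — $6,249.36
Windstorm insurance — $908.52
FHA mortgage insurance premium — $1,590.60
Total annual escrow = $10,139.52 + $1,868.88 + $6,249.36 + $908.52 + $1,590.60 = $20,756.88
Monthly = $20,756.88 / 12 = $1,729.74

$1,729.74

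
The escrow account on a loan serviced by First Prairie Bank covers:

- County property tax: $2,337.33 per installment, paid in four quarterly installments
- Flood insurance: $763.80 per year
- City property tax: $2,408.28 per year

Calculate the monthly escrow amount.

County property tax = $2,337.33 × 4 = $9,349.32/yr
Flood insurance = $763.80/yr
City property tax = $2,408.28/yr
Total per year = $9,349.32 + $763.80 + $2,408.28 = $12,521.40
Per month = $12,521.40 ÷ 12 = $1,043.45

$1,043.45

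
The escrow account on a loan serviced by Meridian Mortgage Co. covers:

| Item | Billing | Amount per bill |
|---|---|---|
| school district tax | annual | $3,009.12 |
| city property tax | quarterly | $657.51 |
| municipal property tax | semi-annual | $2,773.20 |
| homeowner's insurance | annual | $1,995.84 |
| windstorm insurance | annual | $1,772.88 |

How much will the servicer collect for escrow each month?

School district tax: $3,009.12 annually
City property tax: $657.51 × 4 = $2,630.04 annually
Municipal property tax: $2,773.20 × 2 = $5,546.40 annually
Homeowner's insurance: $1,995.84 annually
Windstorm insurance: $1,772.88 annually
Yearly total = $14,954.28
Monthly escrow = $14,954.28 ÷ 12 = $1,246.19

$1,246.19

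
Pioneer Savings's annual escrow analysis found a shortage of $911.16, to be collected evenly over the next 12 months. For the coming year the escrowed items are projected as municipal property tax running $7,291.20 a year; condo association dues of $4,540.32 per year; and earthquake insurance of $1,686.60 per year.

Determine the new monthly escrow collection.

$1,202.44

Municipal property tax = $7,291.20 annually
Condo association dues = $4,540.32 annually
Earthquake insurance = $1,686.60 annually
Total annual escrow = $7,291.20 + $4,540.32 + $1,686.60 = $13,518.12
Monthly escrow = $13,518.12 / 12 = $1,126.51
Monthly shortage recovery: $911.16 ÷ 12 = $75.93
Adjusted monthly = $1,126.51 + $75.93 = $1,202.44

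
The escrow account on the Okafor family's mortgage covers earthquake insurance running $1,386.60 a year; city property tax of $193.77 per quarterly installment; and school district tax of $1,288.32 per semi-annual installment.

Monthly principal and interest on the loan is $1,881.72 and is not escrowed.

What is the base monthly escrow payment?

Earthquake insurance — $1,386.60
City property tax — $193.77 × 4 = $775.08
School district tax — $1,288.32 × 2 = $2,576.64
Annual escrow total = $1,386.60 + $775.08 + $2,576.64 = $4,738.32
Monthly escrow = $4,738.32 / 12 = $394.86

$394.86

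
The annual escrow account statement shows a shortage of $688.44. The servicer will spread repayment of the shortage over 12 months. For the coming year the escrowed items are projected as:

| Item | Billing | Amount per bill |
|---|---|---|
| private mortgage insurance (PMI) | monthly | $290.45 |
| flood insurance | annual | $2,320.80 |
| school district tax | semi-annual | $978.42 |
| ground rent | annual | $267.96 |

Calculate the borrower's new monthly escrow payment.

Private mortgage insurance (PMI) — $290.45 × 12 = $3,485.40 annually
Flood insurance — $2,320.80 annually
School district tax — $978.42 × 2 = $1,956.84 annually
Ground rent — $267.96 annually
Total per year = $3,485.40 + $2,320.80 + $1,956.84 + $267.96 = $8,031.00
Monthly = $8,031.00 ÷ 12 = $669.25
Shortage spread = $688.44 / 12 = $57.37/mo
New monthly escrow = $669.25 + $57.37 = $726.62

$726.62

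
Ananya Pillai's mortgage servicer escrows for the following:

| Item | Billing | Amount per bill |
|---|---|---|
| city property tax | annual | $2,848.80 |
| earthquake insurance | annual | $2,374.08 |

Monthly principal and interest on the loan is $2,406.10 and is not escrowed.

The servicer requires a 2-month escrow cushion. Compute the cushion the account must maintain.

$870.48

City property tax = $2,848.80/yr
Earthquake insurance = $2,374.08/yr
Total annual escrow = $2,848.80 + $2,374.08 = $5,222.88
Monthly = $5,222.88 / 12 = $435.24
Required cushion = 2 × $435.24 = $870.48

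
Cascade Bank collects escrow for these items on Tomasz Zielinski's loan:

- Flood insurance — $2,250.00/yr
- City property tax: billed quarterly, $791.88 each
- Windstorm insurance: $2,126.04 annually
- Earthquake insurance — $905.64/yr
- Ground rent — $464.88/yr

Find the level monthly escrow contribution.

$742.84

Flood insurance = $2,250.00
City property tax = $791.88 × 4 = $3,167.52
Windstorm insurance = $2,126.04
Earthquake insurance = $905.64
Ground rent = $464.88
Total per year = $2,250.00 + $3,167.52 + $2,126.04 + $905.64 + $464.88 = $8,914.08
Base monthly escrow = $8,914.08 ÷ 12 = $742.84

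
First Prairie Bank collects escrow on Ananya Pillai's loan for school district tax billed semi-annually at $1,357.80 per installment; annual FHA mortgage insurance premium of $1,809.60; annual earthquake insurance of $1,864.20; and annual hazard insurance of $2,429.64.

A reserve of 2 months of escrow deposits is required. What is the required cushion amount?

School district tax — $1,357.80 × 2 = $2,715.60
FHA mortgage insurance premium — $1,809.60
Earthquake insurance — $1,864.20
Hazard insurance — $2,429.64
Total per year = $2,715.60 + $1,809.60 + $1,864.20 + $2,429.64 = $8,819.04
Per month = $8,819.04 / 12 = $734.92
Required cushion = 2 × $734.92 = $1,469.84

$1,469.84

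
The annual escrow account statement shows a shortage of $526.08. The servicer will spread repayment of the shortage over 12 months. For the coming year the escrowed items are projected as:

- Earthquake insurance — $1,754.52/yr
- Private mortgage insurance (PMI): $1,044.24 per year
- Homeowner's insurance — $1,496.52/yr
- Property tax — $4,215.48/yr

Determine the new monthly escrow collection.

$753.07

Earthquake insurance: $1,754.52 annually
Private mortgage insurance (PMI): $1,044.24 annually
Homeowner's insurance: $1,496.52 annually
Property tax: $4,215.48 annually
Total annual escrow = $8,510.76
Base monthly escrow = $8,510.76 / 12 = $709.23
Monthly shortage recovery: $526.08 / 12 = $43.84
Adjusted monthly = $709.23 + $43.84 = $753.07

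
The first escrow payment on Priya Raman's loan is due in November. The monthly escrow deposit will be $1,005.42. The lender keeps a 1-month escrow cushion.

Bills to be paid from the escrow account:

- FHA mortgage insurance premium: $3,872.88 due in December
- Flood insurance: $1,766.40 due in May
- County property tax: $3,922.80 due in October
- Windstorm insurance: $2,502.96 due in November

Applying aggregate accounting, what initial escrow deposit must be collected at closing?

Cushion = 1 × $1,005.42 = $1,005.42
Trial balance (start $0, +$1,005.42 each month, − disbursements):
  Nov: +$1,005.42 − $2,502.96 → -$1,497.54
  Dec: +$1,005.42 − $3,872.88 → -$4,365.00
  Jan: +$1,005.42 → -$3,359.58
  Feb: +$1,005.42 → -$2,354.16
  Mar: +$1,005.42 → -$1,348.74
  Apr: +$1,005.42 → -$343.32
  May: +$1,005.42 − $1,766.40 → -$1,104.30
  Jun: +$1,005.42 → -$98.88
  Jul: +$1,005.42 → $906.54
  Aug: +$1,005.42 → $1,911.96
  Sep: +$1,005.42 → $2,917.38
  Oct: +$1,005.42 − $3,922.80 → $0.00
Lowest trial balance = -$4,365.00 (Dec)
Initial deposit = cushion − low point = $1,005.42 − (-$4,365.00) = $5,370.42

$5,370.42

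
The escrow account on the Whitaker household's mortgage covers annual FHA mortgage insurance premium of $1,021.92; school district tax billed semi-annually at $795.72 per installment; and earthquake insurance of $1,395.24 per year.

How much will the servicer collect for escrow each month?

$334.05

FHA mortgage insurance premium — $1,021.92 per year
School district tax — $795.72 × 2 = $1,591.44 per year
Earthquake insurance — $1,395.24 per year
Annual escrow total = $1,021.92 + $1,591.44 + $1,395.24 = $4,008.60
Monthly escrow = $4,008.60 / 12 = $334.05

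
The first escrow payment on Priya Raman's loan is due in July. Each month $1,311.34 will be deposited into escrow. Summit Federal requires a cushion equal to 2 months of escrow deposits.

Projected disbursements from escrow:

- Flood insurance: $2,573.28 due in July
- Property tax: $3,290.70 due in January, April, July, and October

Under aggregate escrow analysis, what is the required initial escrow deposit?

Cushion = 2 × $1,311.34 = $2,622.68
Trial balance (start $0, +$1,311.34 each month, − disbursements):
  Jul: +$1,311.34 − $5,863.98 → -$4,552.64
  Aug: +$1,311.34 → -$3,241.30
  Sep: +$1,311.34 → -$1,929.96
  Oct: +$1,311.34 − $3,290.70 → -$3,909.32
  Nov: +$1,311.34 → -$2,597.98
  Dec: +$1,311.34 → -$1,286.64
  Jan: +$1,311.34 − $3,290.70 → -$3,266.00
  Feb: +$1,311.34 → -$1,954.66
  Mar: +$1,311.34 → -$643.32
  Apr: +$1,311.34 − $3,290.70 → -$2,622.68
  May: +$1,311.34 → -$1,311.34
  Jun: +$1,311.34 → $0.00
Lowest trial balance = -$4,552.64 (Jul)
Initial deposit = cushion − low point = $2,622.68 − (-$4,552.64) = $7,175.32

$7,175.32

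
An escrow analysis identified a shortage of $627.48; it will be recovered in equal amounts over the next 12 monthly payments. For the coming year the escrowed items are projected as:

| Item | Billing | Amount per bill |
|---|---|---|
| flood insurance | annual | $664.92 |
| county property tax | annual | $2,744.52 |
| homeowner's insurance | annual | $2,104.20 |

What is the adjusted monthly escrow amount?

$511.76

Flood insurance — $664.92
County property tax — $2,744.52
Homeowner's insurance — $2,104.20
Yearly total = $5,513.64
Per month = $5,513.64 ÷ 12 = $459.47
Shortage spread = $627.48 / 12 = $52.29/mo
New monthly escrow = $459.47 + $52.29 = $511.76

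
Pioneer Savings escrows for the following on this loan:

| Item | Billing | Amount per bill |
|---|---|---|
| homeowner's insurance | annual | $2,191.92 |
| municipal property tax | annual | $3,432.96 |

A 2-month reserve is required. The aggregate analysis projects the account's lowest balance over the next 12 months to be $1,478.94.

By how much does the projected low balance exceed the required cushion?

$541.46

Homeowner's insurance — $2,191.92
Municipal property tax — $3,432.96
Annual escrow total = $5,624.88
Monthly escrow = $5,624.88 / 12 = $468.74
Required reserve = 2 × $468.74 = $937.48
Surplus = $1,478.94 − $937.48 = $541.46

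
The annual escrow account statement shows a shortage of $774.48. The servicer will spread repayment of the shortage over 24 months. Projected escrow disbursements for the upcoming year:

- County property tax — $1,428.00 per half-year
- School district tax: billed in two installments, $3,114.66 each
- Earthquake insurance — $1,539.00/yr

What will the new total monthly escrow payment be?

County property tax: $1,428.00 × 2 = $2,856.00 annually
School district tax: $3,114.66 × 2 = $6,229.32 annually
Earthquake insurance: $1,539.00 annually
Total annual escrow = $2,856.00 + $6,229.32 + $1,539.00 = $10,624.32
Base monthly escrow = $10,624.32 ÷ 12 = $885.36
Monthly shortage recovery: $774.48 ÷ 24 = $32.27
New monthly escrow = $885.36 + $32.27 = $917.63

$917.63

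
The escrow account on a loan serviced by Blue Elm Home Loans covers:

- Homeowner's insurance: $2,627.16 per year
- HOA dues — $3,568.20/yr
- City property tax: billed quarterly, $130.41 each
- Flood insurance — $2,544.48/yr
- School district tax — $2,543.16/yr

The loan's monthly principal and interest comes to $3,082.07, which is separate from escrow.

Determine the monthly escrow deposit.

$983.72

Homeowner's insurance = $2,627.16
HOA dues = $3,568.20
City property tax = $130.41 × 4 = $521.64
Flood insurance = $2,544.48
School district tax = $2,543.16
Combined annual = $2,627.16 + $3,568.20 + $521.64 + $2,544.48 + $2,543.16 = $11,804.64
Monthly escrow = $11,804.64 / 12 = $983.72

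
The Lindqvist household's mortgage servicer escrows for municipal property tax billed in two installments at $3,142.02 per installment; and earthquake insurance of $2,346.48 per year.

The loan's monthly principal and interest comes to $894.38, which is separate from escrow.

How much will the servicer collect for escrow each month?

Municipal property tax: $3,142.02 × 2 = $6,284.04 annually
Earthquake insurance: $2,346.48 annually
Yearly total = $6,284.04 + $2,346.48 = $8,630.52
Per month = $8,630.52 / 12 = $719.21

$719.21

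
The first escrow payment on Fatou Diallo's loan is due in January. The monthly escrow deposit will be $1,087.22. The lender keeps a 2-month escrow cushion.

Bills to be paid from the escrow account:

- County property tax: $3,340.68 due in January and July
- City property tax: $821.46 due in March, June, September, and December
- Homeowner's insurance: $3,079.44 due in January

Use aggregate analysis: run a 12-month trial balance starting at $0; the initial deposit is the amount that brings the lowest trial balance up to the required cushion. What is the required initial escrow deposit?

Cushion = 2 × $1,087.22 = $2,174.44
Trial balance (start $0, +$1,087.22 each month, − disbursements):
  Jan: +$1,087.22 − $6,420.12 → -$5,332.90
  Feb: +$1,087.22 → -$4,245.68
  Mar: +$1,087.22 − $821.46 → -$3,979.92
  Apr: +$1,087.22 → -$2,892.70
  May: +$1,087.22 → -$1,805.48
  Jun: +$1,087.22 − $821.46 → -$1,539.72
  Jul: +$1,087.22 − $3,340.68 → -$3,793.18
  Aug: +$1,087.22 → -$2,705.96
  Sep: +$1,087.22 − $821.46 → -$2,440.20
  Oct: +$1,087.22 → -$1,352.98
  Nov: +$1,087.22 → -$265.76
  Dec: +$1,087.22 − $821.46 → $0.00
Lowest trial balance = -$5,332.90 (Jan)
Initial deposit = cushion − low point = $2,174.44 − (-$5,332.90) = $7,507.34

$7,507.34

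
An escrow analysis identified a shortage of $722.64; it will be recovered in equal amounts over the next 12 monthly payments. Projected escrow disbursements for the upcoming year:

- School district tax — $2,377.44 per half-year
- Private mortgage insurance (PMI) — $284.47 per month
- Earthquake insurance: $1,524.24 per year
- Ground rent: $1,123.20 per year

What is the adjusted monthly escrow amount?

$961.55

School district tax — $2,377.44 × 2 = $4,754.88 annually
Private mortgage insurance (PMI) — $284.47 × 12 = $3,413.64 annually
Earthquake insurance — $1,524.24 annually
Ground rent — $1,123.20 annually
Combined annual = $4,754.88 + $3,413.64 + $1,524.24 + $1,123.20 = $10,815.96
Monthly escrow = $10,815.96 / 12 = $901.33
Shortage per month = $722.64 / 12 = $60.22
New monthly escrow = $901.33 + $60.22 = $961.55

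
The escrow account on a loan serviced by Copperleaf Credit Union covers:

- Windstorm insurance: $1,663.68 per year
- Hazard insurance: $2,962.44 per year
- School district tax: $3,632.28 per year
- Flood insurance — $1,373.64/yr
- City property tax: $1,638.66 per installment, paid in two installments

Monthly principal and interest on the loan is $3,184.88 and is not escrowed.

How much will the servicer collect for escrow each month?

Windstorm insurance: $1,663.68 per year
Hazard insurance: $2,962.44 per year
School district tax: $3,632.28 per year
Flood insurance: $1,373.64 per year
City property tax: $1,638.66 × 2 = $3,277.32 per year
Yearly total = $12,909.36
Base monthly escrow = $12,909.36 / 12 = $1,075.78

$1,075.78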